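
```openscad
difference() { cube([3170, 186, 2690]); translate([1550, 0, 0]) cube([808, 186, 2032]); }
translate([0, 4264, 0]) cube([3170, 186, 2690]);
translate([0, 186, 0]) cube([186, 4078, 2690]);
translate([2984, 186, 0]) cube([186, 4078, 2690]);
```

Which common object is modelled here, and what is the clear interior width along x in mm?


A single room. The interior width is 2798 mm.

Four walls enclosing a rectangle with a door in the front wall — a room. Outside width 3170 minus two 186 mm walls gives 2798 mm.


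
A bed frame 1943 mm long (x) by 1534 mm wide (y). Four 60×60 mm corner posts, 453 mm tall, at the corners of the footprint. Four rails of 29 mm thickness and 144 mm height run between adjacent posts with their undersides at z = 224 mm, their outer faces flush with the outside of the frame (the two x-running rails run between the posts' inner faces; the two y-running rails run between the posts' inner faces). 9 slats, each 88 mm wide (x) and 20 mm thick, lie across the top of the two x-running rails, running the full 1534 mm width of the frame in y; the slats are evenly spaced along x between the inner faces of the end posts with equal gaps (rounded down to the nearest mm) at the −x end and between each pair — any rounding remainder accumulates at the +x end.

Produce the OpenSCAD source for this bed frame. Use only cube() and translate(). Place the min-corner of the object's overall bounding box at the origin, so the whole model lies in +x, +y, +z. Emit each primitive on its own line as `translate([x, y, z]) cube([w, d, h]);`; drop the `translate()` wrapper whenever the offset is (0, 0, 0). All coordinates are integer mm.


// slat z = rail_z + rail_h = 224 + 144 = 368
// slat gap = ⌊(1823 − 9·88) / 10⌋ = 103
cube([60, 60, 453]);
translate([0, 1474, 0]) cube([60, 60, 453]);
translate([1883, 0, 0]) cube([60, 60, 453]);
translate([1883, 1474, 0]) cube([60, 60, 453]);
translate([60, 0, 224]) cube([1823, 29, 144]);
translate([60, 1505, 224]) cube([1823, 29, 144]);
translate([0, 60, 224]) cube([29, 1414, 144]);
translate([1914, 60, 224]) cube([29, 1414, 144]);
translate([163, 0, 368]) cube([88, 1534, 20]);
translate([354, 0, 368]) cube([88, 1534, 20]);
translate([545, 0, 368]) cube([88, 1534, 20]);
translate([736, 0, 368]) cube([88, 1534, 20]);
translate([927, 0, 368]) cube([88, 1534, 20]);
translate([1118, 0, 368]) cube([88, 1534, 20]);
translate([1309, 0, 368]) cube([88, 1534, 20]);
translate([1500, 0, 368]) cube([88, 1534, 20]);
translate([1691, 0, 368]) cube([88, 1534, 20]);


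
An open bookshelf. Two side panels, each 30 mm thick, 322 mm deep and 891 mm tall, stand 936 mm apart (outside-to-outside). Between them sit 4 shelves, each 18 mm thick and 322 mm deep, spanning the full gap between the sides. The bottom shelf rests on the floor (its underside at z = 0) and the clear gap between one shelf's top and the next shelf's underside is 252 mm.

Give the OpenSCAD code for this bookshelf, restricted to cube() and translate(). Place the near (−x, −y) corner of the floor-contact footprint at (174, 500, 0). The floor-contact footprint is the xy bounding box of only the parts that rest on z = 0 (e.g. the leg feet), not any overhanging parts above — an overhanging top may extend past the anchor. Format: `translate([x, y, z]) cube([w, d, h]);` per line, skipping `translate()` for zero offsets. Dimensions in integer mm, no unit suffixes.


translate([174, 500, 0]) cube([30, 322, 891]);
translate([1080, 500, 0]) cube([30, 322, 891]);
translate([204, 500, 0]) cube([876, 322, 18]);
translate([204, 500, 270]) cube([876, 322, 18]);
translate([204, 500, 540]) cube([876, 322, 18]);
translate([204, 500, 810]) cube([876, 322, 18]);


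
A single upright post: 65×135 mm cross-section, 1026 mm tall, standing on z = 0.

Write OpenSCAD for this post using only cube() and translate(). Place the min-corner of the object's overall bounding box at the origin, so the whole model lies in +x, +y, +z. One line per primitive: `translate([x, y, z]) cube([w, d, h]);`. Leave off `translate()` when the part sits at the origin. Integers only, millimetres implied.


cube([65, 135, 1026]);


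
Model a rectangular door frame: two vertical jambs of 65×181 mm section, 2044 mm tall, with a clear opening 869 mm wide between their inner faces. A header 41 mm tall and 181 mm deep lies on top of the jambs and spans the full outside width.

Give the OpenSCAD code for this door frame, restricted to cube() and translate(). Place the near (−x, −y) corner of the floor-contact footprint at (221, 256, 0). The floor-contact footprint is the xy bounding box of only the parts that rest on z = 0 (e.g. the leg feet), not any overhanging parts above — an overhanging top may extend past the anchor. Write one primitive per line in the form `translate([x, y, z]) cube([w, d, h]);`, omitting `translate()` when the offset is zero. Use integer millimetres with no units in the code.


translate([221, 256, 0]) cube([65, 181, 2044]);
translate([1155, 256, 0]) cube([65, 181, 2044]);
translate([221, 256, 2044]) cube([999, 181, 41]);


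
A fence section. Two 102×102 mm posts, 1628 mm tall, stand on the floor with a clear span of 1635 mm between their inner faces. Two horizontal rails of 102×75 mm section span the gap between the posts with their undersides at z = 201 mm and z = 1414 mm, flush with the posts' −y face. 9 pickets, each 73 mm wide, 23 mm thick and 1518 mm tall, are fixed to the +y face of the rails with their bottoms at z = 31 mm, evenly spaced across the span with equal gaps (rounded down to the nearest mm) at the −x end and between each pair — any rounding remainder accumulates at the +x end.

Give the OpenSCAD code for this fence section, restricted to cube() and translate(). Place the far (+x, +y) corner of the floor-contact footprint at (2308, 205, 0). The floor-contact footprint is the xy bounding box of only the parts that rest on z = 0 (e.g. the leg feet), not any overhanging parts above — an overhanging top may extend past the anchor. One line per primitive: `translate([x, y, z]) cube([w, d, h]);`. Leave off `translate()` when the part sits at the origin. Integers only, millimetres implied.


translate([469, 103, 0]) cube([102, 102, 1628]);
translate([2206, 103, 0]) cube([102, 102, 1628]);
translate([571, 103, 201]) cube([1635, 102, 75]);
translate([571, 103, 1414]) cube([1635, 102, 75]);
translate([668, 205, 31]) cube([73, 23, 1518]);
translate([838, 205, 31]) cube([73, 23, 1518]);
translate([1008, 205, 31]) cube([73, 23, 1518]);
translate([1178, 205, 31]) cube([73, 23, 1518]);
translate([1348, 205, 31]) cube([73, 23, 1518]);
translate([1518, 205, 31]) cube([73, 23, 1518]);
translate([1688, 205, 31]) cube([73, 23, 1518]);
translate([1858, 205, 31]) cube([73, 23, 1518]);
translate([2028, 205, 31]) cube([73, 23, 1518]);


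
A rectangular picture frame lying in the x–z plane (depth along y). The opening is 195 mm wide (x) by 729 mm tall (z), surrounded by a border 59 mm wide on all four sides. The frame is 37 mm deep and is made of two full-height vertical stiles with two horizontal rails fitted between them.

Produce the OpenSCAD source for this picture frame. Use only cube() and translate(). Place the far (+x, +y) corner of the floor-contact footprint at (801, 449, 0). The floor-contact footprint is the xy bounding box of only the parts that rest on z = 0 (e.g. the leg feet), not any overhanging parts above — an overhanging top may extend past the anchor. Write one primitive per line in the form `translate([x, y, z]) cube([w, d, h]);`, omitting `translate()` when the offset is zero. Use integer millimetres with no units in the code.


translate([488, 412, 0]) cube([59, 37, 847]);
translate([742, 412, 0]) cube([59, 37, 847]);
translate([547, 412, 0]) cube([195, 37, 59]);
translate([547, 412, 788]) cube([195, 37, 59]);


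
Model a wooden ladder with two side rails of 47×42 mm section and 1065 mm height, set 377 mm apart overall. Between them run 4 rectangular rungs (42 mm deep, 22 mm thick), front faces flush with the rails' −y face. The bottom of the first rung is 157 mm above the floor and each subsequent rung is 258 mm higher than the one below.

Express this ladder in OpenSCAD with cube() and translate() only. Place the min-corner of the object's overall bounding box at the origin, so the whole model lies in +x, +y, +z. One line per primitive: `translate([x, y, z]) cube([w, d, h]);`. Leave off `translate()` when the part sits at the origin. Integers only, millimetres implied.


cube([47, 42, 1065]);
translate([330, 0, 0]) cube([47, 42, 1065]);
translate([47, 0, 157]) cube([283, 42, 22]);
translate([47, 0, 415]) cube([283, 42, 22]);
translate([47, 0, 673]) cube([283, 42, 22]);
translate([47, 0, 931]) cube([283, 42, 22]);


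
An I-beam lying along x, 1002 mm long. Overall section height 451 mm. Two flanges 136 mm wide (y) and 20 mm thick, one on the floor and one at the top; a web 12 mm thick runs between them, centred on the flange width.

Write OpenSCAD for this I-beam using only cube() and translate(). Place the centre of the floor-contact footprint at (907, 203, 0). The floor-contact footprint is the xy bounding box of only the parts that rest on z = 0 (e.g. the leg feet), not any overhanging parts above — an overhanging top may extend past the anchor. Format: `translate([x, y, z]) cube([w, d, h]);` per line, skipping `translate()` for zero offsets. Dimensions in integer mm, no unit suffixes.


translate([406, 135, 0]) cube([1002, 136, 20]);
translate([406, 197, 20]) cube([1002, 12, 411]);
translate([406, 135, 431]) cube([1002, 136, 20]);


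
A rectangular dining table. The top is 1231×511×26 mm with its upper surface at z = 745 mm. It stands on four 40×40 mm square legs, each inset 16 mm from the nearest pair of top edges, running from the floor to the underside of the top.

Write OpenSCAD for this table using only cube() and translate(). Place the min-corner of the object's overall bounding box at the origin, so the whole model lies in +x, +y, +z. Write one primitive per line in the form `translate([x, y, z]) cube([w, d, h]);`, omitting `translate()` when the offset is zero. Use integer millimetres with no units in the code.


translate([0, 0, 719]) cube([1231, 511, 26]);
translate([16, 16, 0]) cube([40, 40, 719]);
translate([1175, 16, 0]) cube([40, 40, 719]);
translate([16, 455, 0]) cube([40, 40, 719]);
translate([1175, 455, 0]) cube([40, 40, 719]);


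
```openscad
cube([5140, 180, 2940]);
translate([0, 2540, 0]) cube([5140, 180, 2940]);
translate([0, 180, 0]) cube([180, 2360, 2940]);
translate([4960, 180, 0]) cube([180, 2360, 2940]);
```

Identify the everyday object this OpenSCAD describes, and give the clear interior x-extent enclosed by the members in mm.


A house (or room) frame. The interior width is 4780 mm.

Four 2940 mm walls enclosing a rectangle with no floor or roof — a room or house frame. Outside width is 5140 mm and wall thickness is 180 mm, so the interior width is 5140 − 2 × 180 = 4780 mm.


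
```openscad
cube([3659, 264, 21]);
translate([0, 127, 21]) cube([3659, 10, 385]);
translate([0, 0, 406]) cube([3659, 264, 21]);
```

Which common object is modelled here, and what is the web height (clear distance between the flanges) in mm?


An I-beam. The web height is 385 mm.

Two wide flanges with a thin centred web — an I-beam. Overall 427 mm minus two 21 mm flanges gives a web of 427 − 2·21 = 385 mm.


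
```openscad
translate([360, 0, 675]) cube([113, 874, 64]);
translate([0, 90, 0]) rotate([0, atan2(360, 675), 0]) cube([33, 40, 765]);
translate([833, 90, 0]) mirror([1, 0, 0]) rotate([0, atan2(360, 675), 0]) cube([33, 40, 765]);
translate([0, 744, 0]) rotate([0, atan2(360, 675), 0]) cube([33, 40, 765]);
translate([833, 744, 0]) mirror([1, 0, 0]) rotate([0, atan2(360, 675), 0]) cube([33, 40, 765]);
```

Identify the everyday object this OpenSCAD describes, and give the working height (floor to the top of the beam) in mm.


A sawhorse. The overall height is 739 mm.

A beam across two mirrored pairs of raked legs — a sawhorse. The beam's underside is at z = 675 (matching the legs' vertical rise in atan2(360, 675)) and the beam is 64 mm tall, so its top is at 675 + 64 = 739 mm. The raked legs top out at the beam's underside, so that is the highest point.


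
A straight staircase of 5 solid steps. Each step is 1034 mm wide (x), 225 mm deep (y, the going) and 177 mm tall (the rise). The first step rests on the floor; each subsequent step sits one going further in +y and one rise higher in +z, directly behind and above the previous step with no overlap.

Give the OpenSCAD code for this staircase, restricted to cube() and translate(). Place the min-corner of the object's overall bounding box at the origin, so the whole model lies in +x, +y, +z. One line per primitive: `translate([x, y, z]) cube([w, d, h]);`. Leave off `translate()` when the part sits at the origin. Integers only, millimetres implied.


cube([1034, 225, 177]);
translate([0, 225, 177]) cube([1034, 225, 177]);
translate([0, 450, 354]) cube([1034, 225, 177]);
translate([0, 675, 531]) cube([1034, 225, 177]);
translate([0, 900, 708]) cube([1034, 225, 177]);


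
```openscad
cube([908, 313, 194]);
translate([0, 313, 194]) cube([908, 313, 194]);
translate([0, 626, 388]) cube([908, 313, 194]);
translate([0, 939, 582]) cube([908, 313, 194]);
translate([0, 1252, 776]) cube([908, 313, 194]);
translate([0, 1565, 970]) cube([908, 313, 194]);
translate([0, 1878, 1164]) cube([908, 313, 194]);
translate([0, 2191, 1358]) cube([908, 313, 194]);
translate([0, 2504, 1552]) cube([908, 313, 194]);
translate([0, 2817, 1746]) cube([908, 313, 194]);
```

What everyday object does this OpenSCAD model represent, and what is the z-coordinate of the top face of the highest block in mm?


A staircase. The total rise is 1940 mm.

10 identical blocks, each offset up and back from the previous — a staircase. Each step is 194 mm tall and there are 10 of them, so the total rise is 10 × 194 = 1940 mm.


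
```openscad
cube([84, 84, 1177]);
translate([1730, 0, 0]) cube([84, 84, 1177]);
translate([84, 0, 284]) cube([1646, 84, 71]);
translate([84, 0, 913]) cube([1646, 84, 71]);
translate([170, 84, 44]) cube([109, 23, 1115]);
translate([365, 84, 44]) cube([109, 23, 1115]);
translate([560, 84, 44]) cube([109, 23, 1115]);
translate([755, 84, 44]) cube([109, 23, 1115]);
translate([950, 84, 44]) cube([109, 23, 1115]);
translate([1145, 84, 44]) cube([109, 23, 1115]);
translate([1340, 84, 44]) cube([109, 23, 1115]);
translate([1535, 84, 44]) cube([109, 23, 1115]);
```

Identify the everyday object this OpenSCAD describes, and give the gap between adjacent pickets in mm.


A fence section. The picket gap is 86 mm.

Two posts, two rails, 8 pickets — a fence section. Span 1646 mm holds 8 pickets of 109 mm with 9 equal gaps: ⌊(1646 − 8·109) / 9⌋ = 86 mm.


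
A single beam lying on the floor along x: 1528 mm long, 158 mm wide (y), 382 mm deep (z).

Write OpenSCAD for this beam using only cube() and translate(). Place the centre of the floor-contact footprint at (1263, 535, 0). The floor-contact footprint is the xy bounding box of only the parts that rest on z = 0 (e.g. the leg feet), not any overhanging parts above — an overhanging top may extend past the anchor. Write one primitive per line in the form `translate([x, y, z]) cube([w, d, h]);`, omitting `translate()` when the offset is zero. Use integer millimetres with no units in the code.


translate([499, 456, 0]) cube([1528, 158, 382]);


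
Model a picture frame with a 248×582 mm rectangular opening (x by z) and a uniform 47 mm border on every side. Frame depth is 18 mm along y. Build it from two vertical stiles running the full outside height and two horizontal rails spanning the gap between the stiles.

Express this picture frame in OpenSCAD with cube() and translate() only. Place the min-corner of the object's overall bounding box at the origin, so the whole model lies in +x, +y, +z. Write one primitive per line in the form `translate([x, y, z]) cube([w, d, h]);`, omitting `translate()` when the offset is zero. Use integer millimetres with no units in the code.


cube([47, 18, 676]);
translate([295, 0, 0]) cube([47, 18, 676]);
translate([47, 0, 0]) cube([248, 18, 47]);
translate([47, 0, 629]) cube([248, 18, 47]);


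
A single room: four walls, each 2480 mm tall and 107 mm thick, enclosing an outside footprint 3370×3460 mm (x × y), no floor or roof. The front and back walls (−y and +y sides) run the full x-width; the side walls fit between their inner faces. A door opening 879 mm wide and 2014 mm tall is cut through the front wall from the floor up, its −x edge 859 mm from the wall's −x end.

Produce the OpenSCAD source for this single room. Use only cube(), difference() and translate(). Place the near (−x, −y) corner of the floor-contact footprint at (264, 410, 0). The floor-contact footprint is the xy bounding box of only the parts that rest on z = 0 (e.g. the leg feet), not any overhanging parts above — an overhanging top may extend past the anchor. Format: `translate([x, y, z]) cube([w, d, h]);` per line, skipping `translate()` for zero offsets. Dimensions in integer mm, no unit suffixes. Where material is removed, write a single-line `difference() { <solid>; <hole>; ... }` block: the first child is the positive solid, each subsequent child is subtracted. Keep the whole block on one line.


difference() { translate([264, 410, 0]) cube([3370, 107, 2480]); translate([1123, 410, 0]) cube([879, 107, 2014]); }
translate([264, 3763, 0]) cube([3370, 107, 2480]);
translate([264, 517, 0]) cube([107, 3246, 2480]);
translate([3527, 517, 0]) cube([107, 3246, 2480]);


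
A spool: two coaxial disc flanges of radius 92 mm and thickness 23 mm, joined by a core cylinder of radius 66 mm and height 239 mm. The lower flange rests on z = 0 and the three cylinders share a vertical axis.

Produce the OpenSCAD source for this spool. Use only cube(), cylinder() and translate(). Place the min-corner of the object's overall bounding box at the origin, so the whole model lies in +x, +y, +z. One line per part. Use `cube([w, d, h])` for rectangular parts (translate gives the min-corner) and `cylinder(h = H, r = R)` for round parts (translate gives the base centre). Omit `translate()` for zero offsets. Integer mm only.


translate([92, 92, 0]) cylinder(h = 23, r = 92);
translate([92, 92, 23]) cylinder(h = 239, r = 66);
translate([92, 92, 262]) cylinder(h = 23, r = 92);


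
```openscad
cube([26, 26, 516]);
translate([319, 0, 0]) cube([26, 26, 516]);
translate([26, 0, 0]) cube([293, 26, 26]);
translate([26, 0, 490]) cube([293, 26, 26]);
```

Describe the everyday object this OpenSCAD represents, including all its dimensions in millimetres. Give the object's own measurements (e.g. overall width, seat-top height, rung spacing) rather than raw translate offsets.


A rectangular picture frame lying in the x–z plane (depth along y). The opening is 293 mm wide (x) by 464 mm tall (z), surrounded by a border 26 mm wide on all four sides. The frame is 26 mm deep and is made of two full-height vertical stiles with two horizontal rails fitted between them.


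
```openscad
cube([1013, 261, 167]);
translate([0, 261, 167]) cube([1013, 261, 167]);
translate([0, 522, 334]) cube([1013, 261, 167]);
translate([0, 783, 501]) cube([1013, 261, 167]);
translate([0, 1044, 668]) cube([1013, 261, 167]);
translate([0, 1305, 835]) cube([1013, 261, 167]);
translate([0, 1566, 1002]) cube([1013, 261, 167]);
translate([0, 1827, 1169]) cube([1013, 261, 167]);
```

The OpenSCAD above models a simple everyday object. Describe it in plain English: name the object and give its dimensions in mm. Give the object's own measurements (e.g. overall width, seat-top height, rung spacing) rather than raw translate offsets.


A straight staircase of 8 solid steps. Each step is 1013 mm wide (x), 261 mm deep (y, the going) and 167 mm tall (the rise). The first step rests on the floor; each subsequent step sits one going further in +y and one rise higher in +z, directly behind and above the previous step with no overlap.


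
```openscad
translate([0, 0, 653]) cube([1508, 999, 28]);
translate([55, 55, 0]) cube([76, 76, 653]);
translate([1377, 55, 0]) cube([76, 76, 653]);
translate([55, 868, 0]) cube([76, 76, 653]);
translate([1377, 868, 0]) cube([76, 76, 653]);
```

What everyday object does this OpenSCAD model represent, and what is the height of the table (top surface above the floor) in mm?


A table. The table height is 681 mm.

A 1508×999×28 slab sits at z = 653 on four 76 mm square posts — a table. The top surface is at 653 + 28 = 681 mm.


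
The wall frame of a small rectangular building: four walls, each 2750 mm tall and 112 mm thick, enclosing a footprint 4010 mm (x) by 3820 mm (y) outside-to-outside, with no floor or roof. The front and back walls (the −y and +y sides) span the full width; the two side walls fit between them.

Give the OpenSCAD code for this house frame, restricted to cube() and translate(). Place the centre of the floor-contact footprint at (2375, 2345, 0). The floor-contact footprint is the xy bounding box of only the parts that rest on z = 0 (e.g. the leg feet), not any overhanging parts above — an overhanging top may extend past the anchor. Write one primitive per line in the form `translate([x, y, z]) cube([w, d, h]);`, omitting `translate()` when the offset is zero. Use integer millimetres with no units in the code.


translate([370, 435, 0]) cube([4010, 112, 2750]);
translate([370, 4143, 0]) cube([4010, 112, 2750]);
translate([370, 547, 0]) cube([112, 3596, 2750]);
translate([4268, 547, 0]) cube([112, 3596, 2750]);


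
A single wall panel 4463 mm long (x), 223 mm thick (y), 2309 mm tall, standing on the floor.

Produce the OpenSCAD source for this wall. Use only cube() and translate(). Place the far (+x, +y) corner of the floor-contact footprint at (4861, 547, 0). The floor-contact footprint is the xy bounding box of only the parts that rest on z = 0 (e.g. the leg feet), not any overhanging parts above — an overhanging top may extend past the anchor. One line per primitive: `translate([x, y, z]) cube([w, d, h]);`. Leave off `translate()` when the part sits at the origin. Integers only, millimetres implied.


translate([398, 324, 0]) cube([4463, 223, 2309]);


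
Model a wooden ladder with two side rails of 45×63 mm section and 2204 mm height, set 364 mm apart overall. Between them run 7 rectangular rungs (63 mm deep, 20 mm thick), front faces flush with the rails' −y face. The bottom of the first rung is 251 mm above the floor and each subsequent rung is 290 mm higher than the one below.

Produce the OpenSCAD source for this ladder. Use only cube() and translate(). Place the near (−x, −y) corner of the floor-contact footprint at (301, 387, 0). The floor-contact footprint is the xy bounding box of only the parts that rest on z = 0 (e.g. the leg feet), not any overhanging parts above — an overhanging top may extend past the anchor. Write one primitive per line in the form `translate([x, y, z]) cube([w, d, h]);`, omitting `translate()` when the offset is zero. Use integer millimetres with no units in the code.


translate([301, 387, 0]) cube([45, 63, 2204]);
translate([620, 387, 0]) cube([45, 63, 2204]);
translate([346, 387, 251]) cube([274, 63, 20]);
translate([346, 387, 541]) cube([274, 63, 20]);
translate([346, 387, 831]) cube([274, 63, 20]);
translate([346, 387, 1121]) cube([274, 63, 20]);
translate([346, 387, 1411]) cube([274, 63, 20]);
translate([346, 387, 1701]) cube([274, 63, 20]);
translate([346, 387, 1991]) cube([274, 63, 20]);


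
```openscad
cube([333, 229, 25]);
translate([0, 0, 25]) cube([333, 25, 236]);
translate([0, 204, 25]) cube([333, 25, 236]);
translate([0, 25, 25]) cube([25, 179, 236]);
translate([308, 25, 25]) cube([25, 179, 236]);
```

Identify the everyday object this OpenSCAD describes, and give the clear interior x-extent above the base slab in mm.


An open box. The internal width is 283 mm.

A 333×229 base slab with four walls standing on it — an open box. The base is 333 mm wide and the walls are 25 mm thick, so the internal width is 333 − 2 × 25 = 283 mm.


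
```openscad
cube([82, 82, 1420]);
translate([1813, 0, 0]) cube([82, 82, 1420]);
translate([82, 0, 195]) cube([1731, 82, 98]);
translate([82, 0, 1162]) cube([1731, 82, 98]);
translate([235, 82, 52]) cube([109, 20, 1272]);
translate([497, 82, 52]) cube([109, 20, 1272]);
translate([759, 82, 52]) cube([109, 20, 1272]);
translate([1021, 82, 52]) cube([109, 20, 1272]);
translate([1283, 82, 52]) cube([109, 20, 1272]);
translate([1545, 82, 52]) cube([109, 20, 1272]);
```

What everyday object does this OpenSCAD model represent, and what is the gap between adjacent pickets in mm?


A fence section. The picket gap is 153 mm.

Two posts, two rails, 6 pickets — a fence section. Span 1731 mm holds 6 pickets of 109 mm with 7 equal gaps: ⌊(1731 − 6·109) / 7⌋ = 153 mm.


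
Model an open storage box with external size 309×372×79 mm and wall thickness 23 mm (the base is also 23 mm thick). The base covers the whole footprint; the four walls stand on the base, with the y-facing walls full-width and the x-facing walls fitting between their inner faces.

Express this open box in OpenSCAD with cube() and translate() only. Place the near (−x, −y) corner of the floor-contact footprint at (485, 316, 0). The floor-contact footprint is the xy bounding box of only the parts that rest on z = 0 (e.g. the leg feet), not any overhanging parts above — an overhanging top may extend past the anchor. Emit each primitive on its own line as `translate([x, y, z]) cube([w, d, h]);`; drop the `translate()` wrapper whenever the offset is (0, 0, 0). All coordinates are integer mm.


translate([485, 316, 0]) cube([309, 372, 23]);
translate([485, 316, 23]) cube([309, 23, 56]);
translate([485, 665, 23]) cube([309, 23, 56]);
translate([485, 339, 23]) cube([23, 326, 56]);
translate([771, 339, 23]) cube([23, 326, 56]);


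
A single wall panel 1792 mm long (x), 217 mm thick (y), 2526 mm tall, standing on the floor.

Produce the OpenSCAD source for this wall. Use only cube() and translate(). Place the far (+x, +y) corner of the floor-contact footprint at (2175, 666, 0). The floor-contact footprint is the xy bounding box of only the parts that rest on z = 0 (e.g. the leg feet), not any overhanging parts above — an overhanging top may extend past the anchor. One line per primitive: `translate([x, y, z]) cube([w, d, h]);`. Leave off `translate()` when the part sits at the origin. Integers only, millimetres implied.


translate([383, 449, 0]) cube([1792, 217, 2526]);


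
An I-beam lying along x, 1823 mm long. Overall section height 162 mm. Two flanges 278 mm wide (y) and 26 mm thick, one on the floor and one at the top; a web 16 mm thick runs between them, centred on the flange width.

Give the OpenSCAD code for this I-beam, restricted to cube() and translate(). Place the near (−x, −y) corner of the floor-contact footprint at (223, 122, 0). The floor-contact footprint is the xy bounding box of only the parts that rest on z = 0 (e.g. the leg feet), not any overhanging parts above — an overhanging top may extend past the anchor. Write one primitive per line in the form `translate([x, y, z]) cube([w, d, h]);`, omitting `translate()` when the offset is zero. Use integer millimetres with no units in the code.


translate([223, 122, 0]) cube([1823, 278, 26]);
translate([223, 253, 26]) cube([1823, 16, 110]);
translate([223, 122, 136]) cube([1823, 278, 26]);


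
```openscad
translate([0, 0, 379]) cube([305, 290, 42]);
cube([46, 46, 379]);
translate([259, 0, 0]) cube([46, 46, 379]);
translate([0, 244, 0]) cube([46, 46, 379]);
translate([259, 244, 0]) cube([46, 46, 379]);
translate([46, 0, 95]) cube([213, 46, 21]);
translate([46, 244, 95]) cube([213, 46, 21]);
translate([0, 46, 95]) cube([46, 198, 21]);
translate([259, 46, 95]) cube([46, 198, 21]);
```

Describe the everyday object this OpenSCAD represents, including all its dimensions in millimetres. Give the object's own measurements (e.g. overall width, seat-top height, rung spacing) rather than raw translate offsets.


A four-legged stool. The seat is a 305×290×42 mm slab whose top surface is at z = 421 mm; four square legs, each 46×46 mm in cross-section, run from the floor (z = 0) to the underside of the seat, each flush with a corner of the seat. Four stretchers, 46 mm wide and 21 mm tall, connect adjacent legs with their undersides at z = 95 mm, each running between the inner faces of the legs it joins and aligned with the legs' outer faces on the other axis.


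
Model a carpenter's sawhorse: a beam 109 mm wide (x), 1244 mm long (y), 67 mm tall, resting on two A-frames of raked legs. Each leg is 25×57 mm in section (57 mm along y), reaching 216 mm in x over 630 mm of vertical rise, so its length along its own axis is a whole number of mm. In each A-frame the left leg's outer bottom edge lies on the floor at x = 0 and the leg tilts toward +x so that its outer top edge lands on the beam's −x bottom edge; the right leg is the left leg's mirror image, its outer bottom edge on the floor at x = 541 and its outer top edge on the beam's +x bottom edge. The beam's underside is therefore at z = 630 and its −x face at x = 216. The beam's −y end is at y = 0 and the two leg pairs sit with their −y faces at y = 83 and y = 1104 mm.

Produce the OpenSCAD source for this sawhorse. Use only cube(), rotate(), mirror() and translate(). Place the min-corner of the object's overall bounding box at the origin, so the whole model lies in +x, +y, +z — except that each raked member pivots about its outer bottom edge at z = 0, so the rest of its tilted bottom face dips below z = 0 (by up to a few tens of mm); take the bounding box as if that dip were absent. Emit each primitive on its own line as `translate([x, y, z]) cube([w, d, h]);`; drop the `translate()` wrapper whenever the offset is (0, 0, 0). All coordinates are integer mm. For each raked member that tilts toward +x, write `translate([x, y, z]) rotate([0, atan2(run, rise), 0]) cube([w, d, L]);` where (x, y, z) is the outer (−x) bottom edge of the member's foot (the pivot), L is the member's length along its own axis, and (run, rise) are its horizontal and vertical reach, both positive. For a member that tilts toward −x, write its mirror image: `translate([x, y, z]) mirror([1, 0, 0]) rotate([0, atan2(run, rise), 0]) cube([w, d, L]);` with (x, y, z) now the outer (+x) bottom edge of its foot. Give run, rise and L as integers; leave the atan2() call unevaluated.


translate([216, 0, 630]) cube([109, 1244, 67]);
translate([0, 83, 0]) rotate([0, atan2(216, 630), 0]) cube([25, 57, 666]);
translate([541, 83, 0]) mirror([1, 0, 0]) rotate([0, atan2(216, 630), 0]) cube([25, 57, 666]);
translate([0, 1104, 0]) rotate([0, atan2(216, 630), 0]) cube([25, 57, 666]);
translate([541, 1104, 0]) mirror([1, 0, 0]) rotate([0, atan2(216, 630), 0]) cube([25, 57, 666]);


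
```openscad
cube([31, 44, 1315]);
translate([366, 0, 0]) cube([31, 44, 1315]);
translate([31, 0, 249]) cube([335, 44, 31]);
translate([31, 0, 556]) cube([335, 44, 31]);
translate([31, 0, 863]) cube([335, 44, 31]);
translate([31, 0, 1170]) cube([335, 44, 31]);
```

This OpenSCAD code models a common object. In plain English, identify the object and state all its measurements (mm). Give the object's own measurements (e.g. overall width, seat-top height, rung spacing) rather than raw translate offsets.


A straight ladder. Two 31×44 mm vertical rails, 1315 mm tall, stand 397 mm apart (outside-to-outside) with their front faces coplanar on the −y side. 4 rungs, each 44 mm deep and 31 mm tall, span between the inner faces of the rails, front faces flush with the rails. The lowest rung's underside is at z = 249 mm and rungs are spaced 307 mm apart (underside to underside).


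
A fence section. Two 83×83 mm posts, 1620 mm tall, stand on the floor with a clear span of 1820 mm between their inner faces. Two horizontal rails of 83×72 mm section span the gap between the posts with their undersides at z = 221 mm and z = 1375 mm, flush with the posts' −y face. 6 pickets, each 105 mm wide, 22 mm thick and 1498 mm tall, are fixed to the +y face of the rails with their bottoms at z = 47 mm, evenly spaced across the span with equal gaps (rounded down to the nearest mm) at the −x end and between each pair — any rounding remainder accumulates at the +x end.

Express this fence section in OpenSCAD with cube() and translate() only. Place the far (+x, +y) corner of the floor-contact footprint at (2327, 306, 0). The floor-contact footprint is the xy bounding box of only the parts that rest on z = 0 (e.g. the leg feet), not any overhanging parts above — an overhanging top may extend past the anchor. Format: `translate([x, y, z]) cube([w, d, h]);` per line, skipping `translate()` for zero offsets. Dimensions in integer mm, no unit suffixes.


translate([341, 223, 0]) cube([83, 83, 1620]);
translate([2244, 223, 0]) cube([83, 83, 1620]);
translate([424, 223, 221]) cube([1820, 83, 72]);
translate([424, 223, 1375]) cube([1820, 83, 72]);
translate([594, 306, 47]) cube([105, 22, 1498]);
translate([869, 306, 47]) cube([105, 22, 1498]);
translate([1144, 306, 47]) cube([105, 22, 1498]);
translate([1419, 306, 47]) cube([105, 22, 1498]);
translate([1694, 306, 47]) cube([105, 22, 1498]);
translate([1969, 306, 47]) cube([105, 22, 1498]);


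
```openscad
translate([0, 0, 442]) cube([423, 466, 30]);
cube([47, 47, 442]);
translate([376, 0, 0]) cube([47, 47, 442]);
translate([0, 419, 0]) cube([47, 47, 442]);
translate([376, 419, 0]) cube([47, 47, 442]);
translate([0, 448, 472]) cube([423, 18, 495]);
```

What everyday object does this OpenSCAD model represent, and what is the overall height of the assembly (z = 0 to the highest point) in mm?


A chair. The overall height is 967 mm.

A slab on four corner posts with a tall panel at the back — a chair. The seat slab sits at z = 442 with thickness 30, and the 495 mm backrest starts at the seat top, so the overall height is 442 + 30 + 495 = 967 mm.


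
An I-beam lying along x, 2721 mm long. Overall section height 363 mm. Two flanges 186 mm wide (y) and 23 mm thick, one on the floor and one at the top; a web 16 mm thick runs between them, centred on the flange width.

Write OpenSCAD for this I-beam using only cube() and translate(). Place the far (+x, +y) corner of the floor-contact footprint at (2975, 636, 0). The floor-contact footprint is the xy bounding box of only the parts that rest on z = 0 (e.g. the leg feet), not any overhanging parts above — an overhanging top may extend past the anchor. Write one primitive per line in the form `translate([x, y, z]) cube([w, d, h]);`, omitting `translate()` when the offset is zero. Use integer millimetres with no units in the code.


translate([254, 450, 0]) cube([2721, 186, 23]);
translate([254, 535, 23]) cube([2721, 16, 317]);
translate([254, 450, 340]) cube([2721, 186, 23]);


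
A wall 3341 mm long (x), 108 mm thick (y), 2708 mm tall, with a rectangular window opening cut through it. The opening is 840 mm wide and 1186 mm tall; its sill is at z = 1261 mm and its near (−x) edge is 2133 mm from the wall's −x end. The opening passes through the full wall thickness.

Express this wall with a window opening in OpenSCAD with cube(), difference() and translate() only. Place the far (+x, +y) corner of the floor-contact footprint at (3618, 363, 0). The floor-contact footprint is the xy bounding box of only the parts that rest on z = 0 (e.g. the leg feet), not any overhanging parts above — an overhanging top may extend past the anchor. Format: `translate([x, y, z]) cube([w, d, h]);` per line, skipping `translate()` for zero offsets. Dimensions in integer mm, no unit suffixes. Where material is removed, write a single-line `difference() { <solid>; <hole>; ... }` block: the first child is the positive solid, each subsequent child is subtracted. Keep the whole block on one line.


difference() { translate([277, 255, 0]) cube([3341, 108, 2708]); translate([2410, 255, 1261]) cube([840, 108, 1186]); }


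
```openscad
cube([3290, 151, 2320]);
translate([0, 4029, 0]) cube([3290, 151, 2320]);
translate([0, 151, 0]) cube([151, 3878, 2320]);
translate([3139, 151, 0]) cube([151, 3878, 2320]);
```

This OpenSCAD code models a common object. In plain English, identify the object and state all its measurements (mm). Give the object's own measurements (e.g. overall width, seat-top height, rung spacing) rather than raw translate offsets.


The wall frame of a small rectangular building: four walls, each 2320 mm tall and 151 mm thick, enclosing a footprint 3290 mm (x) by 4180 mm (y) outside-to-outside, with no floor or roof. The front and back walls (the −y and +y sides) span the full width; the two side walls fit between them.


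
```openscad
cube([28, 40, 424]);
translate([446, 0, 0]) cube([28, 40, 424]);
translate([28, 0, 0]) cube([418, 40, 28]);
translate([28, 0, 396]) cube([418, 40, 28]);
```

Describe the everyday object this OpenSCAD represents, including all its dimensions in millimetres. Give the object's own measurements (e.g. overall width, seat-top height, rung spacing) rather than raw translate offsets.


A rectangular picture frame lying in the x–z plane (depth along y). The opening is 418 mm wide (x) by 368 mm tall (z), surrounded by a border 28 mm wide on all four sides. The frame is 40 mm deep and is made of two full-height vertical stiles with two horizontal rails fitted between them.


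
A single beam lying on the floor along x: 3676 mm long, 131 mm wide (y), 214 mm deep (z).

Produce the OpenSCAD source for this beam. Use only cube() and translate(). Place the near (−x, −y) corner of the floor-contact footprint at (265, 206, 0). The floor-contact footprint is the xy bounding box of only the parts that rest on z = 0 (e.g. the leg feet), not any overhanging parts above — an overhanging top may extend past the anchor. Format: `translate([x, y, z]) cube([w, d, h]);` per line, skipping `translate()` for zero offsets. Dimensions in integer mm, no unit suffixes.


translate([265, 206, 0]) cube([3676, 131, 214]);


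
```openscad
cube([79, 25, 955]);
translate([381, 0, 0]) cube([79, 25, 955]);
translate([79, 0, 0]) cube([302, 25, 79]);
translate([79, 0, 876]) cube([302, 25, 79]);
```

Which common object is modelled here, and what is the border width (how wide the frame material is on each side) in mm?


A picture frame. The border width is 79 mm.

Four thin pieces enclosing a rectangular opening — a picture frame. The two full-height stiles are 955 mm tall; the top rail sits at z = 876 and is 79 mm tall, so the border above the opening is 955 − 876 = 79 mm, matching the stile x-width.


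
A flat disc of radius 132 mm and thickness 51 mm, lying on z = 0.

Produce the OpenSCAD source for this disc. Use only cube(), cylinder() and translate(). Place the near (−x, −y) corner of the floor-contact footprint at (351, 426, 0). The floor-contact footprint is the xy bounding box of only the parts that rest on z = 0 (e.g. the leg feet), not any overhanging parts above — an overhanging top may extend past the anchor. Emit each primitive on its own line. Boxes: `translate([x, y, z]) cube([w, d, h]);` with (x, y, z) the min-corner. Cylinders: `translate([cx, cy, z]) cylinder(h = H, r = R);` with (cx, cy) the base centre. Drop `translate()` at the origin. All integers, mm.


translate([483, 558, 0]) cylinder(h = 51, r = 132);


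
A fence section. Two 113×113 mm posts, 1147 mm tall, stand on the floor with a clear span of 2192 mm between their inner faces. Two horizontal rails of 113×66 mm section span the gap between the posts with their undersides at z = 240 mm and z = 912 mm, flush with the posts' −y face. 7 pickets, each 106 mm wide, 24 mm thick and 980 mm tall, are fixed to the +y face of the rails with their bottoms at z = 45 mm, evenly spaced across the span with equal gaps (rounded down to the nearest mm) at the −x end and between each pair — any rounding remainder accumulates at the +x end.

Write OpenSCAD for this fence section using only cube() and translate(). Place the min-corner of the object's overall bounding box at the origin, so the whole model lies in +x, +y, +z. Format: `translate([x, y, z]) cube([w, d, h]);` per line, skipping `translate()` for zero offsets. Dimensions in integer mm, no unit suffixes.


cube([113, 113, 1147]);
translate([2305, 0, 0]) cube([113, 113, 1147]);
translate([113, 0, 240]) cube([2192, 113, 66]);
translate([113, 0, 912]) cube([2192, 113, 66]);
translate([294, 113, 45]) cube([106, 24, 980]);
translate([581, 113, 45]) cube([106, 24, 980]);
translate([868, 113, 45]) cube([106, 24, 980]);
translate([1155, 113, 45]) cube([106, 24, 980]);
translate([1442, 113, 45]) cube([106, 24, 980]);
translate([1729, 113, 45]) cube([106, 24, 980]);
translate([2016, 113, 45]) cube([106, 24, 980]);
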